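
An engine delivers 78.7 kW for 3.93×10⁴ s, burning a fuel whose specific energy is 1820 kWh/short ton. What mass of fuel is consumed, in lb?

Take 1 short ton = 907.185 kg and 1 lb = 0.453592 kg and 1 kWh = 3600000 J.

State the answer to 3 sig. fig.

78.7 kW → 78700 W
E = P × t = 78700 × 39300 = 3.09291×10⁹ J
1820 kWh/short ton → 7.22234×10⁶ J/kg
m = E / e_s = 3.09291×10⁹ / 7.22234×10⁶ = 428.242 kg
In lb: 428.242 / 0.453592 = 944.113 lb

944 lb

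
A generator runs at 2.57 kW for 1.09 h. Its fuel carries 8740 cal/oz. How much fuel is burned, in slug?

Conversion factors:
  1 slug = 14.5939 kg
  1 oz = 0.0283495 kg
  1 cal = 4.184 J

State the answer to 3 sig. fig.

0.536 slug

2.57 kW → 2570 W
1.09 h → 3924 s
E = P × t = 2570 × 3924 = 1.00847×10⁷ J
8740 cal/oz → 1.2899×10⁶ J/kg
m = E / e_s = 1.00847×10⁷ / 1.2899×10⁶ = 7.8182 kg
In slug: 7.8182 / 14.5939 = 0.535717 slug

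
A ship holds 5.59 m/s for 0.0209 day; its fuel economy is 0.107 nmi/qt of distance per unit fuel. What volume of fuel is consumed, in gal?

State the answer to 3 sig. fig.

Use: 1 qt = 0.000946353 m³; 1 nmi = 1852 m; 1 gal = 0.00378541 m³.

12.7 gal

0.0209 day → 1805.76 s
d = v × t = 5.59 × 1805.76 = 10094.2 m
0.107 nmi/qt → 209398 m/m³
V = d / (distance per unit fuel) = 10094.2 / 209398 = 0.0482058 m³
In gal: 0.0482058 / 0.00378541 = 12.7346 gal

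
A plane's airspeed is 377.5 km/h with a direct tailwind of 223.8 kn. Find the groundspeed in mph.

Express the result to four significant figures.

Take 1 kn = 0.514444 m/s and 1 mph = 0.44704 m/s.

492.1 mph

377.5 km/h × (1/3.6) = 104.861 m/s
223.8 kn × 0.514444 = 115.133 m/s
Total: 104.861 + 115.133 = 219.994 m/s
In mph: 219.994 / 0.44704 = 492.113 mph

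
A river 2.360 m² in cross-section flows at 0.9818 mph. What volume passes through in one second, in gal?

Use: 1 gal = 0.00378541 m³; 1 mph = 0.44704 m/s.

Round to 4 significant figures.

0.9818 mph × 0.44704 = 0.438904 m/s
V = v × A × t = 0.438904 m/s × 2.36 m² × 1 s = 1.03581 m³
1.03581 m³ ÷ (0.00378541 m³/gal) = 273.632 gal

273.6 gal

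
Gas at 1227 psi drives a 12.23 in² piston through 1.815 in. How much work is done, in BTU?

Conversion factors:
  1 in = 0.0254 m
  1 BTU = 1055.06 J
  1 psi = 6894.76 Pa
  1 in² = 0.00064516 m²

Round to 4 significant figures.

2.917 BTU

1227 psi → 8.45987×10⁶ Pa
12.23 in² → 0.00789031 m²
F = P × A = 8.45987×10⁶ × 0.00789031 = 66751 N
1.815 in → 0.046101 m
W = F × d = 66751 × 0.046101 = 3077.29 J
In BTU: 3077.29 / 1055.06 = 2.9167 BTU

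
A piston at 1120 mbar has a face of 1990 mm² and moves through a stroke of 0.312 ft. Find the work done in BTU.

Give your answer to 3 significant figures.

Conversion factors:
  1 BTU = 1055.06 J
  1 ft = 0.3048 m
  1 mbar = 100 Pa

1120 mbar → 112000 Pa
1990 mm² → 0.00199 m²
F = P × A = 112000 × 0.00199 = 222.88 N
0.312 ft → 0.0950976 m
W = F × d = 222.88 × 0.0950976 = 21.1954 J
In BTU: 21.1954 / 1055.06 = 0.0200893 BTU

0.0201 BTU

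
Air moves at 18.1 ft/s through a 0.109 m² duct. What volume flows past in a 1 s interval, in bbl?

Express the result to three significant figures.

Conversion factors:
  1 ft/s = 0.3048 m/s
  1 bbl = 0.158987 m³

3.78 bbl

18.1 ft/s × 0.3048 = 5.51688 m/s
V = v × A × t = 5.51688 m/s × 0.109 m² × 1 s = 0.60134 m³
0.60134 m³ ÷ (0.158987 m³/bbl) = 3.78232 bbl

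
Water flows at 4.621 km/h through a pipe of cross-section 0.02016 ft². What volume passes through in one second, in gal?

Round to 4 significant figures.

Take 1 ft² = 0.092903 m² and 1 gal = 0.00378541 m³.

4.621 km/h × (1/3.6) → 1.28361 m/s
0.02016 ft² × 0.092903 → 0.00187292 m²
V = v × A × t = 1.28361 m/s × 0.00187292 m² × 1 s = 0.0024041 m³
0.0024041 m³ ÷ (0.00378541 m³/gal) = 0.635096 gal

0.6351 gal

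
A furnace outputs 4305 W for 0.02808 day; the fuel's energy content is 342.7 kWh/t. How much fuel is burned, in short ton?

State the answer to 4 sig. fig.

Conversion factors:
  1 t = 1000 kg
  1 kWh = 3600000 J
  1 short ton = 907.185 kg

0.02808 day → 2426.11 s
E = P × t = 4305 × 2426.11 = 1.04444×10⁷ J
342.7 kWh/t → 1.23372×10⁶ J/kg
m = E / e_s = 1.04444×10⁷ / 1.23372×10⁶ = 8.46578 kg
In short ton: 8.46578 / 907.185 = 0.00933192 short ton

0.009332 short ton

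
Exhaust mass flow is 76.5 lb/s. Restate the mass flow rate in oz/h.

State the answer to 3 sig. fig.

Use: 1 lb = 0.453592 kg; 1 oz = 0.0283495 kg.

4.41×10⁶ oz/h

76.5 lb/s × 0.453592 kg/lb = 34.6998 kg/s
34.6998 kg/s ÷ 0.0283495 kg/oz × 3600 s/h = 4.4064×10⁶ oz/h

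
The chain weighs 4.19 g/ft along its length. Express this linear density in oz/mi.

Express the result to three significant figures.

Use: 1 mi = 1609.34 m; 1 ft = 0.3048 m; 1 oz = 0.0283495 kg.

4.19 g/ft × 0.001 kg/g ÷ 0.3048 m/ft = 0.0137467 kg/m
0.0137467 kg/m ÷ 0.0283495 kg/oz × 1609.34 m/mi = 780.371 oz/mi

780 oz/mi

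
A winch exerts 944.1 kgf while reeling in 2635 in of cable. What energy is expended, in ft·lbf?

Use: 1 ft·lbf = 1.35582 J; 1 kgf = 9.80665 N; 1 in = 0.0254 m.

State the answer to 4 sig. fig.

944.1 kgf × 9.80665 = 9258.46 N
2635 in × 0.0254 = 66.929 m
W = F × d = 9258.46 N × 66.929 m = 619659 J
619659 J ÷ (1.35582 J/ft·lbf) = 457036 ft·lbf

4.570×10⁵ ft·lbf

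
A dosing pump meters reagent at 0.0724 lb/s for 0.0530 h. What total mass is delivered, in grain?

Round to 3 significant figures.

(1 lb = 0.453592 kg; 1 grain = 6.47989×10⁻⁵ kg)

0.0724 lb/s → 0.0328401 kg/s
0.0530 h → 190.8 s
m = ṁ × t = 0.0328401 × 190.8 = 6.26589 kg
In grain: 6.26589 / 6.47989×10⁻⁵ = 96697.5 grain

9.67×10⁴ grain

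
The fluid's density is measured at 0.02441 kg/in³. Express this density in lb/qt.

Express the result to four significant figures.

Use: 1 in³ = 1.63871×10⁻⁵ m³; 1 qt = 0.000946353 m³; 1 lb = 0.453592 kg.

3.108 lb/qt

0.02441 kg/in³ ÷ 1.63871×10⁻⁵ m³/in³ = 1489.59 kg/m³
1489.59 kg/m³ ÷ 0.453592 kg/lb × 0.000946353 m³/qt = 3.10781 lb/qt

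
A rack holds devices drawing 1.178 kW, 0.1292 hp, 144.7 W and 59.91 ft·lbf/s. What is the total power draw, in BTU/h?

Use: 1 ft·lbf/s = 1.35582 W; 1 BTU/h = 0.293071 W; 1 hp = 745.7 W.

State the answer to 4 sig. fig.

5119 BTU/h

1.178 kW × 1000 → 1178 W
0.1292 hp × 745.7 → 96.3444 W
144.7 W (already W)
59.91 ft·lbf/s × 1.35582 → 81.2272 W
Sum: 1178 + 96.3444 + 144.7 + 81.2272 = 1500.27 W
In BTU/h: 1500.27 / 0.293071 = 5119.13 BTU/h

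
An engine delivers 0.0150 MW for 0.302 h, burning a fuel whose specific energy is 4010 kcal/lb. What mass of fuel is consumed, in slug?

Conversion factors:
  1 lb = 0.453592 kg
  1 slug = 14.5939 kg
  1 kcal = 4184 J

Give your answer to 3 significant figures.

0.0150 MW → 15000 W
0.302 h → 1087.2 s
E = P × t = 15000 × 1087.2 = 1.6308×10⁷ J
4010 kcal/lb → 3.69888×10⁷ J/kg
m = E / e_s = 1.6308×10⁷ / 3.69888×10⁷ = 0.44089 kg
In slug: 0.44089 / 14.5939 = 0.0302106 slug

0.0302 slug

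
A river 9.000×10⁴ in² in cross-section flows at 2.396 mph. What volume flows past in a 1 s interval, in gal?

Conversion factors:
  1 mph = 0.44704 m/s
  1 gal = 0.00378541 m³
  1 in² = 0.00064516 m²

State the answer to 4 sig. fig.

2.396 mph × 0.44704 = 1.07111 m/s
9.000×10⁴ in² × 0.00064516 = 58.0644 m²
V = v × A × t = 1.07111 m/s × 58.0644 m² × 1 s = 62.1934 m³
62.1934 m³ ÷ (0.00378541 m³/gal) = 16429.8 gal

1.643×10⁴ gal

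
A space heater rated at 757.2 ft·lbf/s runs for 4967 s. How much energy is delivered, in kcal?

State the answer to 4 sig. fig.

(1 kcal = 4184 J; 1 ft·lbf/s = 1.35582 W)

1219 kcal

757.2 ft·lbf/s × 1.35582 → 1026.63 W
E = P × t = 1026.63 W × 4967 s = 5.09927×10⁶ J
5.09927×10⁶ J ÷ (4184 J/kcal) = 1218.75 kcal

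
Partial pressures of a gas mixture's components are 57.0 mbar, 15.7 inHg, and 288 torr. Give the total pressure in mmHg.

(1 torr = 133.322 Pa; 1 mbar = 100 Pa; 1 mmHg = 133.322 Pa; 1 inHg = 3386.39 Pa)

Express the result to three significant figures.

57.0 mbar × 100 = 5700 Pa
15.7 inHg × 3386.39 = 53166.3 Pa
288 torr × 133.322 = 38396.7 Pa
Total: 5700 + 53166.3 + 38396.7 = 97263 Pa
In mmHg: 97263 / 133.322 = 729.535 mmHg

730 mmHg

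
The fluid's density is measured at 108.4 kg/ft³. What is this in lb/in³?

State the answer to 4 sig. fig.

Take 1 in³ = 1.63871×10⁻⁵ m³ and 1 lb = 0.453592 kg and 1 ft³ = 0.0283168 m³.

108.4 kg/ft³ ÷ 0.0283168 m³/ft³ = 3828.12 kg/m³
3828.12 kg/m³ ÷ 0.453592 kg/lb × 1.63871×10⁻⁵ m³/in³ = 0.1383 lb/in³

0.1383 lb/in³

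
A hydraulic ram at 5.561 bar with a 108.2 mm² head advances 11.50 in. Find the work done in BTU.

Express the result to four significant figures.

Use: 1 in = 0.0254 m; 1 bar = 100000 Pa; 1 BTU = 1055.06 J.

5.561 bar → 556100 Pa
108.2 mm² → 1.082×10⁻⁴ m²
F = P × A = 556100 × 1.082×10⁻⁴ = 60.17 N
11.50 in → 0.2921 m
W = F × d = 60.17 × 0.2921 = 17.5757 J
In BTU: 17.5757 / 1055.06 = 0.0166585 BTU

0.01666 BTU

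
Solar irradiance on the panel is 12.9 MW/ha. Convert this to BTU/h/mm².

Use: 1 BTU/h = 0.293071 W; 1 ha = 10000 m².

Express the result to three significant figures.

12.9 MW/ha × 1000000 W/MW ÷ 10000 m²/ha = 1290 W/m²
1290 W/m² ÷ 0.293071 W/BTU/h × 10⁻⁶ m²/mm² = 0.00440166 BTU/h/mm²

0.00440 BTU/h/mm²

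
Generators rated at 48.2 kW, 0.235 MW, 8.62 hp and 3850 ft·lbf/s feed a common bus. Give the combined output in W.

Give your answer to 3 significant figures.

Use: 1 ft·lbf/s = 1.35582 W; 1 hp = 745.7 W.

2.95×10⁵ W

48.2 kW × 1000 → 48200 W
0.235 MW × 1000000 → 235000 W
8.62 hp × 745.7 → 6427.93 W
3850 ft·lbf/s × 1.35582 → 5219.91 W
Combined: 48200 + 235000 + 6427.93 + 5219.91 = 294848 W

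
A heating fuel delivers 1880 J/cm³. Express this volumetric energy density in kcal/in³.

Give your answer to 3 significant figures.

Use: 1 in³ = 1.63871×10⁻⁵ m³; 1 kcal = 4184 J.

1880 J/cm³ ÷ 10⁻⁶ m³/cm³ = 1.88×10⁹ J/m³
1.88×10⁹ J/m³ ÷ 4184 J/kcal × 1.63871×10⁻⁵ m³/in³ = 7.36323 kcal/in³

7.36 kcal/in³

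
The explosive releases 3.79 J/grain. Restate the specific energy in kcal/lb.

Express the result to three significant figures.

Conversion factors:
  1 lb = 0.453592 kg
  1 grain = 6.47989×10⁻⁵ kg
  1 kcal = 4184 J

3.79 J/grain ÷ 6.47989×10⁻⁵ kg/grain = 58488.6 J/kg
58488.6 J/kg ÷ 4184 J/kcal × 0.453592 kg/lb = 6.34081 kcal/lb

6.34 kcal/lb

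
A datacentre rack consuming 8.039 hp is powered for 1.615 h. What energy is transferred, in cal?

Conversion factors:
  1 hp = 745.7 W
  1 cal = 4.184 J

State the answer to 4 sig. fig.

8.039 hp × 745.7 = 5994.68 W
1.615 h × 3600 = 5814 s
E = P × t = 5994.68 W × 5814 s = 3.48531×10⁷ J
3.48531×10⁷ J ÷ (4.184 J/cal) = 8.33009×10⁶ cal

8.330×10⁶ cal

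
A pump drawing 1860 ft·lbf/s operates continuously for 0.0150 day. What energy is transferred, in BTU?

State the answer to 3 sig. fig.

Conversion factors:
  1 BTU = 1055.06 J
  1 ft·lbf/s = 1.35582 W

3100 BTU

1860 ft·lbf/s × 1.35582 = 2521.83 W
0.0150 day × 86400 = 1296 s
E = P × t = 2521.83 W × 1296 s = 3.26829×10⁶ J
3.26829×10⁶ J ÷ (1055.06 J/BTU) = 3097.73 BTU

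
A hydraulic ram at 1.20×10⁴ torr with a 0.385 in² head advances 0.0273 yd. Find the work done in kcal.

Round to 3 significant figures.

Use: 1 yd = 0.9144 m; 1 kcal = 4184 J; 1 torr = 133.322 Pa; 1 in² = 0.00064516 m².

0.00237 kcal

1.20×10⁴ torr → 1.59986×10⁶ Pa
0.385 in² → 2.48387×10⁻⁴ m²
F = P × A = 1.59986×10⁶ × 2.48387×10⁻⁴ = 397.384 N
0.0273 yd → 0.0249631 m
W = F × d = 397.384 × 0.0249631 = 9.91994 J
In kcal: 9.91994 / 4184 = 0.00237092 kcal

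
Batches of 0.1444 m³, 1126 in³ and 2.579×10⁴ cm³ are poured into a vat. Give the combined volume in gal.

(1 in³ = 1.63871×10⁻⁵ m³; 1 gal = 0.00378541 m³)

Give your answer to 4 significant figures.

49.83 gal

0.1444 m³ (already m³)
1126 in³ × 1.63871×10⁻⁵ = 0.0184519 m³
2.579×10⁴ cm³ × 10⁻⁶ = 0.02579 m³
Sum: 0.1444 + 0.0184519 + 0.02579 = 0.188642 m³
In gal: 0.188642 / 0.00378541 = 49.834 gal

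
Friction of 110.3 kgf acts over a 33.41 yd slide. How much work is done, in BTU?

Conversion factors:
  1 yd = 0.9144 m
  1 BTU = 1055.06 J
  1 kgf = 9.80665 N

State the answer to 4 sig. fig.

31.32 BTU

110.3 kgf × 9.80665 = 1081.67 N
33.41 yd × 0.9144 = 30.5501 m
W = F × d = 1081.67 N × 30.5501 m = 33045.1 J
33045.1 J ÷ (1055.06 J/BTU) = 31.3206 BTU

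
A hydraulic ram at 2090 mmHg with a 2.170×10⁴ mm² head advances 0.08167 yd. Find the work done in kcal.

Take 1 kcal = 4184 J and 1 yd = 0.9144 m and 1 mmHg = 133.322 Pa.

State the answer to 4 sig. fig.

2090 mmHg → 278643 Pa
2.170×10⁴ mm² → 0.0217 m²
F = P × A = 278643 × 0.0217 = 6046.55 N
0.08167 yd → 0.074679 m
W = F × d = 6046.55 × 0.074679 = 451.55 J
In kcal: 451.55 / 4184 = 0.107923 kcal

0.1079 kcal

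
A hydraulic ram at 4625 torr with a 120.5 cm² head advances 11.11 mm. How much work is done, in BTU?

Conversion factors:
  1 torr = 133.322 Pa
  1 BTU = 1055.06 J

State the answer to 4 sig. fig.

0.07824 BTU

4625 torr → 616614 Pa
120.5 cm² → 0.01205 m²
F = P × A = 616614 × 0.01205 = 7430.2 N
11.11 mm → 0.01111 m
W = F × d = 7430.2 × 0.01111 = 82.5495 J
In BTU: 82.5495 / 1055.06 = 0.0782415 BTU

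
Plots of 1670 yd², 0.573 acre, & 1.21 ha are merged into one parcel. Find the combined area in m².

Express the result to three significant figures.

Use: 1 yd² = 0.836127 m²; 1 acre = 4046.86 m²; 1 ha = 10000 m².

1670 yd² × 0.836127 → 1396.33 m²
0.573 acre × 4046.86 → 2318.85 m²
1.21 ha × 10000 → 12100 m²
Sum: 1396.33 + 2318.85 + 12100 = 15815.2 m²

1.58×10⁴ m²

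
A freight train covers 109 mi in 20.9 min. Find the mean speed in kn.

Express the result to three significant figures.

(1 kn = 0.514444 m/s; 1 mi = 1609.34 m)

109 mi × 1609.34 → 175418 m
20.9 min × 60 → 1254 s
v = d / t = 175418 m / 1254 s = 139.887 m/s
139.887 m/s ÷ (0.514444 m/s/kn) = 271.919 kn

272 kn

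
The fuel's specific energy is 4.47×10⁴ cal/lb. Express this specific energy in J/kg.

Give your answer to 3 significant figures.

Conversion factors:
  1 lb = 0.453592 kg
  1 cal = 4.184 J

4.12×10⁵ J/kg

4.47×10⁴ cal/lb × 4.184 J/cal ÷ 0.453592 kg/lb = 412319 J/kg
412319 J/kg  = 412319 J/kg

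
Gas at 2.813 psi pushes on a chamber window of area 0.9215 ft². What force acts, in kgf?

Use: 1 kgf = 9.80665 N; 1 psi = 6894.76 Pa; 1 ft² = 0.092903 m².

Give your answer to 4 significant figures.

169.3 kgf

2.813 psi × 6894.76 → 19395 Pa
0.9215 ft² × 0.092903 → 0.0856101 m²
F = P × A = 19395 Pa × 0.0856101 m² = 1660.41 N
1660.41 N ÷ (9.80665 N/kgf) = 169.315 kgf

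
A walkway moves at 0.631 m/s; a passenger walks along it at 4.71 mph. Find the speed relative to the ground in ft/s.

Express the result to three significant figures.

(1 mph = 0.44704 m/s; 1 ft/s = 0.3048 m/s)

0.631 m/s (already m/s)
4.71 mph × 0.44704 = 2.10556 m/s
Combined: 0.631 + 2.10556 = 2.73656 m/s
In ft/s: 2.73656 / 0.3048 = 8.97822 ft/s

8.98 ft/s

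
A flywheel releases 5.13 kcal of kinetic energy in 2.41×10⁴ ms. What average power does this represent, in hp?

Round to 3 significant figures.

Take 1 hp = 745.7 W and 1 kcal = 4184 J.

1.19 hp

5.13 kcal × 4184 = 21463.9 J
2.41×10⁴ ms × 0.001 = 24.1 s
P = E / t = 21463.9 J / 24.1 s = 890.618 W
890.618 W ÷ (745.7 W/hp) = 1.19434 hp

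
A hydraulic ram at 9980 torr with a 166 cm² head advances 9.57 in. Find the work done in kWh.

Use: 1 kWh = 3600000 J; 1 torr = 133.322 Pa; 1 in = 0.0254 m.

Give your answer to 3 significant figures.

0.00149 kWh

9980 torr → 1.33055×10⁶ Pa
166 cm² → 0.0166 m²
F = P × A = 1.33055×10⁶ × 0.0166 = 22087.1 N
9.57 in → 0.243078 m
W = F × d = 22087.1 × 0.243078 = 5368.89 J
In kWh: 5368.89 / 3600000 = 0.00149136 kWh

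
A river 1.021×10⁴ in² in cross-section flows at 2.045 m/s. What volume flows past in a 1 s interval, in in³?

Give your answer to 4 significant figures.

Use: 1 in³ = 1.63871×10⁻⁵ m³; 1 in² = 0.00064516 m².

8.220×10⁵ in³

1.021×10⁴ in² × 0.00064516 → 6.58708 m²
V = v × A × t = 2.045 m/s × 6.58708 m² × 1 s = 13.4706 m³
13.4706 m³ ÷ (1.63871×10⁻⁵ m³/in³) = 822025 in³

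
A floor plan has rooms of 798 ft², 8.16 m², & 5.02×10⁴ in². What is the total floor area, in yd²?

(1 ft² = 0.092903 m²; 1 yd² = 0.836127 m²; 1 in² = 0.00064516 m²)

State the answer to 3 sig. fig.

798 ft² × 0.092903 → 74.1366 m²
8.16 m² (already m²)
5.02×10⁴ in² × 0.00064516 → 32.387 m²
Total: 74.1366 + 8.16 + 32.387 = 114.684 m²
In yd²: 114.684 / 0.836127 = 137.161 yd²

137 yd²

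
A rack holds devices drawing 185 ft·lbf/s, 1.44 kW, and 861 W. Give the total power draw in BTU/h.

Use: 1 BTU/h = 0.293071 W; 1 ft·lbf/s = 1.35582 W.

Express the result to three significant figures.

8710 BTU/h

185 ft·lbf/s × 1.35582 = 250.827 W
1.44 kW × 1000 = 1440 W
861 W (already W)
Sum: 250.827 + 1440 + 861 = 2551.83 W
In BTU/h: 2551.83 / 0.293071 = 8707.21 BTU/h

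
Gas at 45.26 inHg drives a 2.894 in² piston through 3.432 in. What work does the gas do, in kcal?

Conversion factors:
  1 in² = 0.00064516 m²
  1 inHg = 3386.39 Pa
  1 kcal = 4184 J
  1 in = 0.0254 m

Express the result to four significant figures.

0.005962 kcal

45.26 inHg → 153268 Pa
2.894 in² → 0.00186709 m²
F = P × A = 153268 × 0.00186709 = 286.165 N
3.432 in → 0.0871728 m
W = F × d = 286.165 × 0.0871728 = 24.9458 J
In kcal: 24.9458 / 4184 = 0.00596219 kcal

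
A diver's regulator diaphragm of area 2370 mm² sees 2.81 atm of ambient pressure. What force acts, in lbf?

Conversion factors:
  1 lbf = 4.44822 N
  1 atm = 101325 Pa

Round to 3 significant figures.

152 lbf

2.81 atm × 101325 = 284723 Pa
2370 mm² × 10⁻⁶ = 0.00237 m²
F = P × A = 284723 Pa × 0.00237 m² = 674.794 N
674.794 N ÷ (4.44822 N/lbf) = 151.7 lbf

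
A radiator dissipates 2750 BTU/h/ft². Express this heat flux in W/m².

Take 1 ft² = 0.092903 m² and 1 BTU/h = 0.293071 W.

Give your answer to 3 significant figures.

2750 BTU/h/ft² × 0.293071 W/BTU/h ÷ 0.092903 m²/ft² = 8675.13 W/m²
8675.13 W/m²  = 8675.13 W/m²

8680 W/m²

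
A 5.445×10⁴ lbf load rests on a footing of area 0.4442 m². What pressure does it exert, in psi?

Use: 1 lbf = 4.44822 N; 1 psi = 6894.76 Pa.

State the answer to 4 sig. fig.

79.08 psi

5.445×10⁴ lbf × 4.44822 = 242206 N
P = F / A = 242206 N / 0.4442 m² = 545263 Pa
545263 Pa ÷ (6894.76 Pa/psi) = 79.0837 psi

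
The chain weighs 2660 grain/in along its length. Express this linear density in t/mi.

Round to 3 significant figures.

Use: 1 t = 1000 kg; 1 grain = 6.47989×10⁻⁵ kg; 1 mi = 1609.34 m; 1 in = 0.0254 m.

10.9 t/mi

2660 grain/in × 6.47989×10⁻⁵ kg/grain ÷ 0.0254 m/in = 6.78603 kg/m
6.78603 kg/m ÷ 1000 kg/t × 1609.34 m/mi = 10.921 t/mi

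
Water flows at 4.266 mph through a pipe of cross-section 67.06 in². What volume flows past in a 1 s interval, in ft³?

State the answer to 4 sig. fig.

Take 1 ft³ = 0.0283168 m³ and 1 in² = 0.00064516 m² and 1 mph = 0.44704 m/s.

4.266 mph × 0.44704 = 1.90707 m/s
67.06 in² × 0.00064516 = 0.0432644 m²
V = v × A × t = 1.90707 m/s × 0.0432644 m² × 1 s = 0.0825082 m³
0.0825082 m³ ÷ (0.0283168 m³/ft³) = 2.91375 ft³

2.914 ft³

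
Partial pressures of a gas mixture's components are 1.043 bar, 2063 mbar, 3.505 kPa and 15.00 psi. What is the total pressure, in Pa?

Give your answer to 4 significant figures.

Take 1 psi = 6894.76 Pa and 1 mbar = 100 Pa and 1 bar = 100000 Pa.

4.175×10⁵ Pa

1.043 bar × 100000 = 104300 Pa
2063 mbar × 100 = 206300 Pa
3.505 kPa × 1000 = 3505 Pa
15.00 psi × 6894.76 = 103421 Pa
Combined: 104300 + 206300 + 3505 + 103421 = 417526 Pa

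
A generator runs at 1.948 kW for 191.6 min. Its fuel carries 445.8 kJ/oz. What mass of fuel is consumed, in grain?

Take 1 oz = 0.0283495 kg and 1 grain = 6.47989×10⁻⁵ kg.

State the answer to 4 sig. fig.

1.948 kW → 1948 W
191.6 min → 11496 s
E = P × t = 1948 × 11496 = 2.23942×10⁷ J
445.8 kJ/oz → 1.57251×10⁷ J/kg
m = E / e_s = 2.23942×10⁷ / 1.57251×10⁷ = 1.42411 kg
In grain: 1.42411 / 6.47989×10⁻⁵ = 21977.4 grain

2.198×10⁴ grain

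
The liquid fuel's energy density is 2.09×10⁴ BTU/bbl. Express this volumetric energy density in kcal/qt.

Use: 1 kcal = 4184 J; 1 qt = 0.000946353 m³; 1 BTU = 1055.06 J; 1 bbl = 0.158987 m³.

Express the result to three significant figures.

2.09×10⁴ BTU/bbl × 1055.06 J/BTU ÷ 0.158987 m³/bbl = 1.38695×10⁸ J/m³
1.38695×10⁸ J/m³ ÷ 4184 J/kcal × 0.000946353 m³/qt = 31.3706 kcal/qt

31.4 kcal/qt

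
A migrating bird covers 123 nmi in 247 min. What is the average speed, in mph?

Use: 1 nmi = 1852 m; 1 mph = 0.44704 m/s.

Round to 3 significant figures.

123 nmi × 1852 → 227796 m
247 min × 60 → 14820 s
v = d / t = 227796 m / 14820 s = 15.3709 m/s
15.3709 m/s ÷ (0.44704 m/s/mph) = 34.3837 mph

34.4 mph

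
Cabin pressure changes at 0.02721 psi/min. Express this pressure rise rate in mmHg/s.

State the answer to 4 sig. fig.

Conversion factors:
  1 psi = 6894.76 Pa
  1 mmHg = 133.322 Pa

0.02721 psi/min × 6894.76 Pa/psi ÷ 60 s/min = 3.12677 Pa/s
3.12677 Pa/s ÷ 133.322 Pa/mmHg = 0.0234528 mmHg/s

0.02345 mmHg/s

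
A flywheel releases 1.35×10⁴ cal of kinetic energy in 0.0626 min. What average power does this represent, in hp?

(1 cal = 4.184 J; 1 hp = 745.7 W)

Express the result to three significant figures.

20.2 hp

1.35×10⁴ cal × 4.184 → 56484 J
0.0626 min × 60 → 3.756 s
P = E / t = 56484 J / 3.756 s = 15038.3 W
15038.3 W ÷ (745.7 W/hp) = 20.1667 hp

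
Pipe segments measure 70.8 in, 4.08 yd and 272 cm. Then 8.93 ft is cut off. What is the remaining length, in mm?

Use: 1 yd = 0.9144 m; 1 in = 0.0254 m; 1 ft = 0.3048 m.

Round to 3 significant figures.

5530 mm

70.8 in × 0.0254 = 1.79832 m
4.08 yd × 0.9144 = 3.73075 m
272 cm × 0.01 = 2.72 m
8.93 ft × 0.3048 = 2.72186 m
Result: 1.79832 + 3.73075 + 2.72 − 2.72186 = 5.52721 m
In mm: 5.52721 / 0.001 = 5527.21 mm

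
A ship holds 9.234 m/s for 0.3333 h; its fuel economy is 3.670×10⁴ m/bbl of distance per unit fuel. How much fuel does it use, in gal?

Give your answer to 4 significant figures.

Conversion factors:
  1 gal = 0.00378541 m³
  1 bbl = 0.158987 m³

12.68 gal

0.3333 h → 1199.88 s
d = v × t = 9.234 × 1199.88 = 11079.7 m
3.670×10⁴ m/bbl → 230836 m/m³
V = d / (distance per unit fuel) = 11079.7 / 230836 = 0.0479981 m³
In gal: 0.0479981 / 0.00378541 = 12.6798 gal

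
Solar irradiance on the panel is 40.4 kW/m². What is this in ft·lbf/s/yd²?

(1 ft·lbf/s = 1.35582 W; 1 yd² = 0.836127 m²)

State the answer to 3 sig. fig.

2.49×10⁴ ft·lbf/s/yd²

40.4 kW/m² × 1000 W/kW = 40400 W/m²
40400 W/m² ÷ 1.35582 W/ft·lbf/s × 0.836127 m²/yd² = 24914.5 ft·lbf/s/yd²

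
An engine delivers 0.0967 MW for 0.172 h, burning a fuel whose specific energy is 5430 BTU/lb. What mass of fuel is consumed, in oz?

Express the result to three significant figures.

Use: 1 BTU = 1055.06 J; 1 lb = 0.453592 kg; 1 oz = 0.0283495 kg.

167 oz

0.0967 MW → 96700 W
0.172 h → 619.2 s
E = P × t = 96700 × 619.2 = 5.98766×10⁷ J
5430 BTU/lb → 1.26302×10⁷ J/kg
m = E / e_s = 5.98766×10⁷ / 1.26302×10⁷ = 4.74075 kg
In oz: 4.74075 / 0.0283495 = 167.225 oz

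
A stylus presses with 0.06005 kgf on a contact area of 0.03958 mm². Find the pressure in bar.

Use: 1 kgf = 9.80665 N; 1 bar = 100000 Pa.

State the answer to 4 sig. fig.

0.06005 kgf × 9.80665 → 0.588889 N
0.03958 mm² × 10⁻⁶ → 3.958×10⁻⁸ m²
P = F / A = 0.588889 N / 3.958×10⁻⁸ m² = 1.48784×10⁷ Pa
1.48784×10⁷ Pa ÷ (100000 Pa/bar) = 148.784 bar

148.8 bar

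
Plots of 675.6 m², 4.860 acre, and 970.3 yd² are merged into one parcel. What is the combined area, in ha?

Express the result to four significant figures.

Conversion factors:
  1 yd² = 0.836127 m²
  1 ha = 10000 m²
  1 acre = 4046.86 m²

2.115 ha

675.6 m² (already m²)
4.860 acre × 4046.86 → 19667.7 m²
970.3 yd² × 0.836127 → 811.294 m²
Sum: 675.6 + 19667.7 + 811.294 = 21154.6 m²
In ha: 21154.6 / 10000 = 2.11546 ha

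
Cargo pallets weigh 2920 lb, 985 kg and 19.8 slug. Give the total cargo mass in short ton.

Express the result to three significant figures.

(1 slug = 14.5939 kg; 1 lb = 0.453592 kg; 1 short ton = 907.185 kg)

2.86 short ton

2920 lb × 0.453592 = 1324.49 kg
985 kg (already kg)
19.8 slug × 14.5939 = 288.959 kg
Sum: 1324.49 + 985 + 288.959 = 2598.45 kg
In short ton: 2598.45 / 907.185 = 2.8643 short ton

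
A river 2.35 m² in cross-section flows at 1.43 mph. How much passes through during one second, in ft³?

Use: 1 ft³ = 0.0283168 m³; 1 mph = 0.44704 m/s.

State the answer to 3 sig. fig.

53.1 ft³

1.43 mph × 0.44704 → 0.639267 m/s
V = v × A × t = 0.639267 m/s × 2.35 m² × 1 s = 1.50228 m³
1.50228 m³ ÷ (0.0283168 m³/ft³) = 53.0526 ft³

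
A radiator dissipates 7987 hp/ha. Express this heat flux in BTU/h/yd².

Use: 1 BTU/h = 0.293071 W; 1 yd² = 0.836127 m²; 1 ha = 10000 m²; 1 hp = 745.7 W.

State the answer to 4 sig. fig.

1699 BTU/h/yd²

7987 hp/ha × 745.7 W/hp ÷ 10000 m²/ha = 595.591 W/m²
595.591 W/m² ÷ 0.293071 W/BTU/h × 0.836127 m²/yd² = 1699.21 BTU/h/yd²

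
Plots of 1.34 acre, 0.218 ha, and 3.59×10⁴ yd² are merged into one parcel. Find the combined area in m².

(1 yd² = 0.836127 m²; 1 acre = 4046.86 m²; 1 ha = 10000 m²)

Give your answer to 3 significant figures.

1.34 acre × 4046.86 → 5422.79 m²
0.218 ha × 10000 → 2180 m²
3.59×10⁴ yd² × 0.836127 → 30017 m²
Sum: 5422.79 + 2180 + 30017 = 37619.8 m²

3.76×10⁴ m²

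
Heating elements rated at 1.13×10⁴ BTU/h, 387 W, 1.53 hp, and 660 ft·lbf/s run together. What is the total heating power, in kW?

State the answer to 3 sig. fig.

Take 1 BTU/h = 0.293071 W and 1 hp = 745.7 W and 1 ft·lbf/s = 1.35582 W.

5.73 kW

1.13×10⁴ BTU/h × 0.293071 = 3311.7 W
387 W (already W)
1.53 hp × 745.7 = 1140.92 W
660 ft·lbf/s × 1.35582 = 894.841 W
Combined: 3311.7 + 387 + 1140.92 + 894.841 = 5734.46 W
In kW: 5734.46 / 1000 = 5.73446 kW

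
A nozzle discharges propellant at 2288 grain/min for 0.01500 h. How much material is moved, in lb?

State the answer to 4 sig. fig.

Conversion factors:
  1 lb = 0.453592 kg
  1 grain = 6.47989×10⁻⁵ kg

0.2942 lb

2288 grain/min → 0.002471 kg/s
0.01500 h → 54 s
m = ṁ × t = 0.002471 × 54 = 0.133434 kg
In lb: 0.133434 / 0.453592 = 0.294172 lb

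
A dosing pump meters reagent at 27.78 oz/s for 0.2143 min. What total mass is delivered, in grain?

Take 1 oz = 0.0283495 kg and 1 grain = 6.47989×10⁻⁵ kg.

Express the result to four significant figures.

27.78 oz/s → 0.787549 kg/s
0.2143 min → 12.858 s
m = ṁ × t = 0.787549 × 12.858 = 10.1263 kg
In grain: 10.1263 / 6.47989×10⁻⁵ = 156273 grain

1.563×10⁵ grain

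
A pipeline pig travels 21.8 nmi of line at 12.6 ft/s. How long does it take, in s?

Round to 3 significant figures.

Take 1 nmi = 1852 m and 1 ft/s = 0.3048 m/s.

21.8 nmi × 1852 → 40373.6 m
12.6 ft/s × 0.3048 → 3.84048 m/s
t = d / v = 40373.6 m / 3.84048 m/s = 10512.6 s

1.05×10⁴ s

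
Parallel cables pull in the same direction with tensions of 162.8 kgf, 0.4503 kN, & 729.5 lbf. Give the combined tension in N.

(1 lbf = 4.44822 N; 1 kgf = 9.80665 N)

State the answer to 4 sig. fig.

162.8 kgf × 9.80665 = 1596.52 N
0.4503 kN × 1000 = 450.3 N
729.5 lbf × 4.44822 = 3244.98 N
Total: 1596.52 + 450.3 + 3244.98 = 5291.8 N

5292 N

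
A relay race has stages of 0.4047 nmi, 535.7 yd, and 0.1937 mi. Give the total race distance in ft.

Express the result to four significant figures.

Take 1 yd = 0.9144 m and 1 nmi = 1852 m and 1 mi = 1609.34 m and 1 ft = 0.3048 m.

5089 ft

0.4047 nmi × 1852 → 749.504 m
535.7 yd × 0.9144 → 489.844 m
0.1937 mi × 1609.34 → 311.729 m
Combined: 749.504 + 489.844 + 311.729 = 1551.08 m
In ft: 1551.08 / 0.3048 = 5088.85 ft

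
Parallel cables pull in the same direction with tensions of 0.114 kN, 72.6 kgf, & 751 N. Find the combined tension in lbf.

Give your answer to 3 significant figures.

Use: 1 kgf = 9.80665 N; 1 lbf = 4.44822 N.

355 lbf

0.114 kN × 1000 = 114 N
72.6 kgf × 9.80665 = 711.963 N
751 N (already N)
Sum: 114 + 711.963 + 751 = 1576.96 N
In lbf: 1576.96 / 4.44822 = 354.515 lbf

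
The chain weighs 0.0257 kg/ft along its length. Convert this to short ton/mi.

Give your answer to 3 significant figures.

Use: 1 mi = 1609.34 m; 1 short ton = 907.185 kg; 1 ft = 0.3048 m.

0.0257 kg/ft ÷ 0.3048 m/ft = 0.0843176 kg/m
0.0843176 kg/m ÷ 907.185 kg/short ton × 1609.34 m/mi = 0.149579 short ton/mi

0.150 short ton/mi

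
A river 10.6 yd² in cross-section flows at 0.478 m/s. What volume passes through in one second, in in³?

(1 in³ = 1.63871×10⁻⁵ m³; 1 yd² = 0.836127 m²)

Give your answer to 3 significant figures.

10.6 yd² × 0.836127 → 8.86295 m²
V = v × A × t = 0.478 m/s × 8.86295 m² × 1 s = 4.23649 m³
4.23649 m³ ÷ (1.63871×10⁻⁵ m³/in³) = 258526 in³

2.59×10⁵ in³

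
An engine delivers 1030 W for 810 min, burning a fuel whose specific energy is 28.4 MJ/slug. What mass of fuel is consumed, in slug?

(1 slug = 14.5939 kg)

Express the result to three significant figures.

810 min → 48600 s
E = P × t = 1030 × 48600 = 5.0058×10⁷ J
28.4 MJ/slug → 1.94602×10⁶ J/kg
m = E / e_s = 5.0058×10⁷ / 1.94602×10⁶ = 25.7233 kg
In slug: 25.7233 / 14.5939 = 1.76261 slug

1.76 slug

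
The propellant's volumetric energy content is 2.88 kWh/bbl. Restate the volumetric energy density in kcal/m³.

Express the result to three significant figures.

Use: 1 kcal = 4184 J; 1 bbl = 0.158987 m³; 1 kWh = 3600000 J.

1.56×10⁴ kcal/m³

2.88 kWh/bbl × 3600000 J/kWh ÷ 0.158987 m³/bbl = 6.52129×10⁷ J/m³
6.52129×10⁷ J/m³ ÷ 4184 J/kcal = 15586.3 kcal/m³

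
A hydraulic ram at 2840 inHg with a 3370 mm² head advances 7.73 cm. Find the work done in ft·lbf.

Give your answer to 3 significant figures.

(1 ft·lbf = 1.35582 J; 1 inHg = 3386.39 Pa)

1850 ft·lbf

2840 inHg → 9.61735×10⁶ Pa
3370 mm² → 0.00337 m²
F = P × A = 9.61735×10⁶ × 0.00337 = 32410.5 N
7.73 cm → 0.0773 m
W = F × d = 32410.5 × 0.0773 = 2505.33 J
In ft·lbf: 2505.33 / 1.35582 = 1847.83 ft·lbf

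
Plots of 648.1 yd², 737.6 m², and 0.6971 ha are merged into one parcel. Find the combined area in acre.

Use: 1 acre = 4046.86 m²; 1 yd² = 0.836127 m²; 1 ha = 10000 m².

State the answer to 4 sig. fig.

648.1 yd² × 0.836127 = 541.894 m²
737.6 m² (already m²)
0.6971 ha × 10000 = 6971 m²
Combined: 541.894 + 737.6 + 6971 = 8250.49 m²
In acre: 8250.49 / 4046.86 = 2.03874 acre

2.039 acre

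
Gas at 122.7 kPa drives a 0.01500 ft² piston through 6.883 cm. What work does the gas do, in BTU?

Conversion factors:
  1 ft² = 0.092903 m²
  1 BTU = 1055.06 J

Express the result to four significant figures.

122.7 kPa → 122700 Pa
0.01500 ft² → 0.00139354 m²
F = P × A = 122700 × 0.00139354 = 170.987 N
6.883 cm → 0.06883 m
W = F × d = 170.987 × 0.06883 = 11.769 J
In BTU: 11.769 / 1055.06 = 0.0111548 BTU

0.01115 BTU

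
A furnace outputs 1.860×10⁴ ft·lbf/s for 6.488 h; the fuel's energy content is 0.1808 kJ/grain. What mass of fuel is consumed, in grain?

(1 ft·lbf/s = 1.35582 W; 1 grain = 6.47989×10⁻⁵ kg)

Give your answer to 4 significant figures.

1.860×10⁴ ft·lbf/s → 25218.3 W
6.488 h → 23356.8 s
E = P × t = 25218.3 × 23356.8 = 5.89019×10⁸ J
0.1808 kJ/grain → 2.79017×10⁶ J/kg
m = E / e_s = 5.89019×10⁸ / 2.79017×10⁶ = 211.105 kg
In grain: 211.105 / 6.47989×10⁻⁵ = 3.25785×10⁶ grain

3.258×10⁶ grain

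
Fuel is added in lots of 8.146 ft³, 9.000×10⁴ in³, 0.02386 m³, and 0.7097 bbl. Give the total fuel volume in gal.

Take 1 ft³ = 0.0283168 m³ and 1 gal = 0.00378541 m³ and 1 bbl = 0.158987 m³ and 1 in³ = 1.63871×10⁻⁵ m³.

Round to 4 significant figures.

8.146 ft³ × 0.0283168 = 0.230669 m³
9.000×10⁴ in³ × 1.63871×10⁻⁵ = 1.47484 m³
0.02386 m³ (already m³)
0.7097 bbl × 0.158987 = 0.112833 m³
Combined: 0.230669 + 1.47484 + 0.02386 + 0.112833 = 1.8422 m³
In gal: 1.8422 / 0.00378541 = 486.658 gal

486.7 gal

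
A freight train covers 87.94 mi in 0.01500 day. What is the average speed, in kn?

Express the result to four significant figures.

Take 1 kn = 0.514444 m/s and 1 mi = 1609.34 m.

87.94 mi × 1609.34 = 141525 m
0.01500 day × 86400 = 1296 s
v = d / t = 141525 m / 1296 s = 109.201 m/s
109.201 m/s ÷ (0.514444 m/s/kn) = 212.27 kn

212.3 kn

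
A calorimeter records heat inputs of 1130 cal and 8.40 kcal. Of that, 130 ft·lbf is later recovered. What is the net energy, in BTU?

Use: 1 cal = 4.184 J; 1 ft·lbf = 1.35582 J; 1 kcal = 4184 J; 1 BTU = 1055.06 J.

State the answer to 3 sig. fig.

37.6 BTU

1130 cal × 4.184 → 4727.92 J
8.40 kcal × 4184 → 35145.6 J
130 ft·lbf × 1.35582 → 176.257 J
Sum: 4727.92 + 35145.6 − 176.257 = 39697.3 J
In BTU: 39697.3 / 1055.06 = 37.6256 BTU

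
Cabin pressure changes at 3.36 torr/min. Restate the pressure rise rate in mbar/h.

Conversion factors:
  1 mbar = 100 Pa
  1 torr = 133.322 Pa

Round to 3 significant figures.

269 mbar/h

3.36 torr/min × 133.322 Pa/torr ÷ 60 s/min = 7.46603 Pa/s
7.46603 Pa/s ÷ 100 Pa/mbar × 3600 s/h = 268.777 mbar/h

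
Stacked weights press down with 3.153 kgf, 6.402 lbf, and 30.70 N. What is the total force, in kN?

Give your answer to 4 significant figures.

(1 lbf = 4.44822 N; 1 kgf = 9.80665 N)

0.09010 kN

3.153 kgf × 9.80665 → 30.9204 N
6.402 lbf × 4.44822 → 28.4775 N
30.70 N (already N)
Sum: 30.9204 + 28.4775 + 30.7 = 90.0979 N
In kN: 90.0979 / 1000 = 0.0900979 kN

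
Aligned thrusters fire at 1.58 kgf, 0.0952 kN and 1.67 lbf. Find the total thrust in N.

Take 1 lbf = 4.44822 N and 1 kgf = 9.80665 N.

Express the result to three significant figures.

1.58 kgf × 9.80665 = 15.4945 N
0.0952 kN × 1000 = 95.2 N
1.67 lbf × 4.44822 = 7.42853 N
Total: 15.4945 + 95.2 + 7.42853 = 118.123 N

118 N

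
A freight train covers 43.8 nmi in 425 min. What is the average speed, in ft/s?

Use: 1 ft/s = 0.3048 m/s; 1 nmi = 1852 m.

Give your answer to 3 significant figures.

10.4 ft/s

43.8 nmi × 1852 = 81117.6 m
425 min × 60 = 25500 s
v = d / t = 81117.6 m / 25500 s = 3.18108 m/s
3.18108 m/s ÷ (0.3048 m/s/ft/s) = 10.4366 ft/s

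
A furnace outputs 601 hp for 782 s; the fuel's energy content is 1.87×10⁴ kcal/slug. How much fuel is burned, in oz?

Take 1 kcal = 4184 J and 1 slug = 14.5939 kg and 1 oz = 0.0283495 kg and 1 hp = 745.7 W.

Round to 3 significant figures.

601 hp → 448166 W
E = P × t = 448166 × 782 = 3.50466×10⁸ J
1.87×10⁴ kcal/slug → 5.3612×10⁶ J/kg
m = E / e_s = 3.50466×10⁸ / 5.3612×10⁶ = 65.3708 kg
In oz: 65.3708 / 0.0283495 = 2305.89 oz

2310 oz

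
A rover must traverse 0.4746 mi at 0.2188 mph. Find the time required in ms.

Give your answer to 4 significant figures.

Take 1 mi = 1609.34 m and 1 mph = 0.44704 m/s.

7.809×10⁶ ms

0.4746 mi × 1609.34 → 763.793 m
0.2188 mph × 0.44704 → 0.0978124 m/s
t = d / v = 763.793 m / 0.0978124 m/s = 7808.75 s
7808.75 s ÷ (0.001 s/ms) = 7.80875×10⁶ ms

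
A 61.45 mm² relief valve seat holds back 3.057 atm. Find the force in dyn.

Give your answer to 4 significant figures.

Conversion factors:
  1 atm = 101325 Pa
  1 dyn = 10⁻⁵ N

3.057 atm × 101325 → 309751 Pa
61.45 mm² × 10⁻⁶ → 6.145×10⁻⁵ m²
F = P × A = 309751 Pa × 6.145×10⁻⁵ m² = 19.0342 N
19.0342 N ÷ (10⁻⁵ N/dyn) = 1.90342×10⁶ dyn

1.903×10⁶ dyn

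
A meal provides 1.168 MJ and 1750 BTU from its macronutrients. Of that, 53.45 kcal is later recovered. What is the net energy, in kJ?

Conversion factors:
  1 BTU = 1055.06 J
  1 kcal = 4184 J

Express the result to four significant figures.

1.168 MJ × 1000000 = 1.168×10⁶ J
1750 BTU × 1055.06 = 1.84636×10⁶ J
53.45 kcal × 4184 = 223635 J
Result: 1.168×10⁶ + 1.84636×10⁶ − 223635 = 2.79072×10⁶ J
In kJ: 2.79072×10⁶ / 1000 = 2790.72 kJ

2791 kJ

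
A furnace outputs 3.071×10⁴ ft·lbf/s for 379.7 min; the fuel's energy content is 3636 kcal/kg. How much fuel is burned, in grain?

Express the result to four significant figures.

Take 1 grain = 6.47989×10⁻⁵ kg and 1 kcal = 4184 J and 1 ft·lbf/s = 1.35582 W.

9.623×10⁵ grain

3.071×10⁴ ft·lbf/s → 41637.2 W
379.7 min → 22782 s
E = P × t = 41637.2 × 22782 = 9.48579×10⁸ J
3636 kcal/kg → 1.5213×10⁷ J/kg
m = E / e_s = 9.48579×10⁸ / 1.5213×10⁷ = 62.3532 kg
In grain: 62.3532 / 6.47989×10⁻⁵ = 962257 grain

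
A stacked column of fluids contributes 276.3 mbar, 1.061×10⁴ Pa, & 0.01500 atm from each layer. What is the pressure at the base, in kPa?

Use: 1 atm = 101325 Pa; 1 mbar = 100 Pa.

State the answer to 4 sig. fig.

276.3 mbar × 100 = 27630 Pa
1.061×10⁴ Pa (already Pa)
0.01500 atm × 101325 = 1519.88 Pa
Sum: 27630 + 10610 + 1519.88 = 39759.9 Pa
In kPa: 39759.9 / 1000 = 39.7599 kPa

39.76 kPa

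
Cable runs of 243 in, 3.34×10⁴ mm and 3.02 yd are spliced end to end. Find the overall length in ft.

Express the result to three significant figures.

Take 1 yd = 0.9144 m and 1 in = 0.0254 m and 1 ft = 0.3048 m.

139 ft

243 in × 0.0254 = 6.1722 m
3.34×10⁴ mm × 0.001 = 33.4 m
3.02 yd × 0.9144 = 2.76149 m
Combined: 6.1722 + 33.4 + 2.76149 = 42.3337 m
In ft: 42.3337 / 0.3048 = 138.89 ft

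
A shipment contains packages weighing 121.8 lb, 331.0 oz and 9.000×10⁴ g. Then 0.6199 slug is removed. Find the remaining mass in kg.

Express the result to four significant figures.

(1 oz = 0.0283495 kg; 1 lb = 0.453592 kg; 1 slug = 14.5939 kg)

145.6 kg

121.8 lb × 0.453592 = 55.2475 kg
331.0 oz × 0.0283495 = 9.38368 kg
9.000×10⁴ g × 0.001 = 90 kg
0.6199 slug × 14.5939 = 9.04676 kg
Result: 55.2475 + 9.38368 + 90 − 9.04676 = 145.584 kg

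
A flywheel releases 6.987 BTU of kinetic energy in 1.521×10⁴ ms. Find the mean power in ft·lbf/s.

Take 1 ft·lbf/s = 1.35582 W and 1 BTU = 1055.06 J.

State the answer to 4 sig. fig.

6.987 BTU × 1055.06 → 7371.7 J
1.521×10⁴ ms × 0.001 → 15.21 s
P = E / t = 7371.7 J / 15.21 s = 484.661 W
484.661 W ÷ (1.35582 W/ft·lbf/s) = 357.467 ft·lbf/s

357.5 ft·lbf/s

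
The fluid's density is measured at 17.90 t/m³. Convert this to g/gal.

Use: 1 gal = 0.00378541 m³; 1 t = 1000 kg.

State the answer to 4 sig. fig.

17.90 t/m³ × 1000 kg/t = 17900 kg/m³
17900 kg/m³ ÷ 0.001 kg/g × 0.00378541 m³/gal = 67758.8 g/gal

6.776×10⁴ g/gal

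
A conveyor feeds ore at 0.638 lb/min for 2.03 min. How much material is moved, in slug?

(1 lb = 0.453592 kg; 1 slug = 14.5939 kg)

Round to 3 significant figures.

0.0403 slug

0.638 lb/min → 0.00482319 kg/s
2.03 min → 121.8 s
m = ṁ × t = 0.00482319 × 121.8 = 0.587465 kg
In slug: 0.587465 / 14.5939 = 0.0402541 slug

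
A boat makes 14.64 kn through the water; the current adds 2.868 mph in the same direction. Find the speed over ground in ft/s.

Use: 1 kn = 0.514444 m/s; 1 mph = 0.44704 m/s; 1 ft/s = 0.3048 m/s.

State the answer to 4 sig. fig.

14.64 kn × 0.514444 = 7.53146 m/s
2.868 mph × 0.44704 = 1.28211 m/s
Combined: 7.53146 + 1.28211 = 8.81357 m/s
In ft/s: 8.81357 / 0.3048 = 28.9159 ft/s

28.92 ft/s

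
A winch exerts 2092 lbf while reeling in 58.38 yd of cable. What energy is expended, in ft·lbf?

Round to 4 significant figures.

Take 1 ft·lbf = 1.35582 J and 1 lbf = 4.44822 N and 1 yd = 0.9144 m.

3.664×10⁵ ft·lbf

2092 lbf × 4.44822 → 9305.68 N
58.38 yd × 0.9144 → 53.3827 m
W = F × d = 9305.68 N × 53.3827 m = 496762 J
496762 J ÷ (1.35582 J/ft·lbf) = 366392 ft·lbf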